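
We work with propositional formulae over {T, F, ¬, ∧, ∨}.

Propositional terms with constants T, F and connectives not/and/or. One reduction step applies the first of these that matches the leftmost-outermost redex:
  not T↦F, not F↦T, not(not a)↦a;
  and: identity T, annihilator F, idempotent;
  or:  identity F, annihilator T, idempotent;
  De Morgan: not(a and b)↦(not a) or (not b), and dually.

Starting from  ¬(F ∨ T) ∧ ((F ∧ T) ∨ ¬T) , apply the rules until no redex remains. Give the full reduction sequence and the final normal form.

  start: ¬(F ∨ T) ∧ ((F ∧ T) ∨ ¬T)
  step 1: (¬F ∧ ¬T) ∧ ((F ∧ T) ∨ ¬T)
  step 2: (T ∧ ¬T) ∧ ((F ∧ T) ∨ ¬T)
  step 3: ¬T ∧ ((F ∧ T) ∨ ¬T)
  step 4: F ∧ ((F ∧ T) ∨ ¬T)
  step 5: F

Answer: normal form = F  (in 5 steps)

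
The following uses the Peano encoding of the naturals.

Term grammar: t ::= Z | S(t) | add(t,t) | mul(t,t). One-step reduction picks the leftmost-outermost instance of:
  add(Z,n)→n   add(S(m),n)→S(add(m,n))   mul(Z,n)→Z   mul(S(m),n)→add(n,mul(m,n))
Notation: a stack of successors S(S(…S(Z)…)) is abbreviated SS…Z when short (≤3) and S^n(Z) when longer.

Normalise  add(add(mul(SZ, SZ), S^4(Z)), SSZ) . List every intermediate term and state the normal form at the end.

  start: add(add(mul(SZ, SZ), S^4(Z)), SSZ)
  step 1: add(add(add(SZ, mul(Z, SZ)), S^4(Z)), SSZ)
  step 2: add(add(S(add(Z, mul(Z, SZ))), S^4(Z)), SSZ)
  step 3: add(S(add(add(Z, mul(Z, SZ)), S^4(Z))), SSZ)
  step 4: S(add(add(add(Z, mul(Z, SZ)), S^4(Z)), SSZ))
  step 5: S(add(add(mul(Z, SZ), S^4(Z)), SSZ))
  step 6: S(add(add(Z, S^4(Z)), SSZ))
  step 7: S(add(S^4(Z), SSZ))
  step 8: S(S(add(SSSZ, SSZ)))
  step 9: S(S(S(add(SSZ, SSZ))))
  step 10: S(S(S(S(add(SZ, SSZ)))))
  step 11: S(S(S(S(S(add(Z, SSZ))))))
  step 12: S^7(Z)

Answer: normal form = S^7(Z)  (in 12 steps)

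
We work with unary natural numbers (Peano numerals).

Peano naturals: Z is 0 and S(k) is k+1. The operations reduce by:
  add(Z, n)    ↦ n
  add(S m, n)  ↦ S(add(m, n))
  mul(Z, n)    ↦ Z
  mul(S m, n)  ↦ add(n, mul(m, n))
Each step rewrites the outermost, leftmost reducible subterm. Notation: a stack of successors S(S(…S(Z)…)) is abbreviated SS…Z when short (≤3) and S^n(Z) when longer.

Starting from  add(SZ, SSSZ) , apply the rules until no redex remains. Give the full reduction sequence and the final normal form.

Answer: normal form = S^4(Z)  (in 2 steps)

Derivation:
  start: add(SZ, SSSZ)
  step 1: S(add(Z, SSSZ))
  step 2: S^4(Z)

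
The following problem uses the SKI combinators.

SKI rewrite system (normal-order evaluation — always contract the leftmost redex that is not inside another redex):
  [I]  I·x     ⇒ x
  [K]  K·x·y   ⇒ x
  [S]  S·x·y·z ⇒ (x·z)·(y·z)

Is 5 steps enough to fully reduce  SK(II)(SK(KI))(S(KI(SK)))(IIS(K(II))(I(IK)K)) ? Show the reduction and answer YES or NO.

  start: SK(II)(SK(KI))(S(KI(SK)))(IIS(K(II))(I(IK)K))
  [1] K(SK(KI))(II(SK(KI)))(S(KI(SK)))(IIS(K(II))(I(IK)K))
  [2] SK(KI)(S(KI(SK)))(IIS(K(II))(I(IK)K))
  [3] K(S(KI(SK)))(KI(S(KI(SK))))(IIS(K(II))(I(IK)K))
  [4] S(KI(SK))(IIS(K(II))(I(IK)K))
  [5] SI(IIS(K(II))(I(IK)K))

Answer: NO — after 5 steps the term is SI(IIS(K(II))(I(IK)K)), not yet normal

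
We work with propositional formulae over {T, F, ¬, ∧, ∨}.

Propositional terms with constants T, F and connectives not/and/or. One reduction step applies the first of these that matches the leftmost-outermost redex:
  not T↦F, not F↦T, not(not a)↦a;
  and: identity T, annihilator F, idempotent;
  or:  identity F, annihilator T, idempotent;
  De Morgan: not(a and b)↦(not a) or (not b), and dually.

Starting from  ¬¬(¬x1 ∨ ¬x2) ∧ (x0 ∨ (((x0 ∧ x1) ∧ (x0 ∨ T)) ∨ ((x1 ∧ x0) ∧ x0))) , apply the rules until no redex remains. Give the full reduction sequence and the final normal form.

  start: ¬¬(¬x1 ∨ ¬x2) ∧ (x0 ∨ (((x0 ∧ x1) ∧ (x0 ∨ T)) ∨ ((x1 ∧ x0) ∧ x0)))
  step 1: (¬x1 ∨ ¬x2) ∧ (x0 ∨ (((x0 ∧ x1) ∧ (x0 ∨ T)) ∨ ((x1 ∧ x0) ∧ x0)))
  step 2: (¬x1 ∨ ¬x2) ∧ (x0 ∨ (((x0 ∧ x1) ∧ T) ∨ ((x1 ∧ x0) ∧ x0)))
  step 3: (¬x1 ∨ ¬x2) ∧ (x0 ∨ ((x0 ∧ x1) ∨ ((x1 ∧ x0) ∧ x0)))

Answer: normal form = (¬x1 ∨ ¬x2) ∧ (x0 ∨ ((x0 ∧ x1) ∨ ((x1 ∧ x0) ∧ x0)))  (in 3 steps)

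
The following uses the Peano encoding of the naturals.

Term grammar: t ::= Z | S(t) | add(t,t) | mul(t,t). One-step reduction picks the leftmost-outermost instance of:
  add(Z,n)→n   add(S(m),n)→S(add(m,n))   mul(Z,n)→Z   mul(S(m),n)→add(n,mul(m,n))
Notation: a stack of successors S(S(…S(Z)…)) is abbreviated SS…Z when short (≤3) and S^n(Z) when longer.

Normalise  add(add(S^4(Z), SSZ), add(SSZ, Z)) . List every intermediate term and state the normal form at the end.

Answer: normal form = S^8(Z)  (in 15 steps)

Reduction:
  start: add(add(S^4(Z), SSZ), add(SSZ, Z))
  step 1: add(S(add(SSSZ, SSZ)), add(SSZ, Z))
  step 2: S(add(add(SSSZ, SSZ), add(SSZ, Z)))
  step 3: S(add(S(add(SSZ, SSZ)), add(SSZ, Z)))
  step 4: S(S(add(add(SSZ, SSZ), add(SSZ, Z))))
  step 5: S(S(add(S(add(SZ, SSZ)), add(SSZ, Z))))
  step 6: S(S(S(add(add(SZ, SSZ), add(SSZ, Z)))))
  step 7: S(S(S(add(S(add(Z, SSZ)), add(SSZ, Z)))))
  step 8: S(S(S(S(add(add(Z, SSZ), add(SSZ, Z))))))
  step 9: S(S(S(S(add(SSZ, add(SSZ, Z))))))
  step 10: S(S(S(S(S(add(SZ, add(SSZ, Z)))))))
  step 11: S(S(S(S(S(S(add(Z, add(SSZ, Z))))))))
  step 12: S(S(S(S(S(S(add(SSZ, Z)))))))
  step 13: S(S(S(S(S(S(S(add(SZ, Z))))))))
  step 14: S(S(S(S(S(S(S(S(add(Z, Z)))))))))
  step 15: S^8(Z)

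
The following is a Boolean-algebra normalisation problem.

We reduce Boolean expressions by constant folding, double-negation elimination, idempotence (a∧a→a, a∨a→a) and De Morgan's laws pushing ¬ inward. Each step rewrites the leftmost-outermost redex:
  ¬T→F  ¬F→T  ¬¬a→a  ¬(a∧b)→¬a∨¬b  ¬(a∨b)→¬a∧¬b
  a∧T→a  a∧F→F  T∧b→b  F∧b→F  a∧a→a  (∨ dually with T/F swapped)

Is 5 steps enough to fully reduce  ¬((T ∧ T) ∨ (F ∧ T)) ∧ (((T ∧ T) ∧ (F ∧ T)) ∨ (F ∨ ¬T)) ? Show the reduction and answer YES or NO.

  start: ¬((T ∧ T) ∨ (F ∧ T)) ∧ (((T ∧ T) ∧ (F ∧ T)) ∨ (F ∨ ¬T))
  [1] (¬(T ∧ T) ∧ ¬(F ∧ T)) ∧ (((T ∧ T) ∧ (F ∧ T)) ∨ (F ∨ ¬T))
  [2] ((¬T ∨ ¬T) ∧ ¬(F ∧ T)) ∧ (((T ∧ T) ∧ (F ∧ T)) ∨ (F ∨ ¬T))
  [3] (¬T ∧ ¬(F ∧ T)) ∧ (((T ∧ T) ∧ (F ∧ T)) ∨ (F ∨ ¬T))
  [4] (F ∧ ¬(F ∧ T)) ∧ (((T ∧ T) ∧ (F ∧ T)) ∨ (F ∨ ¬T))
  [5] F ∧ (((T ∧ T) ∧ (F ∧ T)) ∨ (F ∨ ¬T))

Answer: NO — after 5 steps the term is F ∧ (((T ∧ T) ∧ (F ∧ T)) ∨ (F ∨ ¬T)), not yet normal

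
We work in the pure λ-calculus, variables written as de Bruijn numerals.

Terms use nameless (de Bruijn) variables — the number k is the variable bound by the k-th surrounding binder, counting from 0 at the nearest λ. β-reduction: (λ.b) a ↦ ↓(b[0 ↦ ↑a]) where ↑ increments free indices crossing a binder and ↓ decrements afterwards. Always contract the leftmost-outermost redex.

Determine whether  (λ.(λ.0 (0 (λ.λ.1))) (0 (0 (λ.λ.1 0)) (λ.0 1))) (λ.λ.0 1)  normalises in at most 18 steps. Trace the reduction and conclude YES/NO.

Answer: YES — reaches normal form λ.λ.1 0 in 18 ≤ 18 steps

Reduction:
  start: (λ.(λ.0 (0 (λ.λ.1))) (0 (0 (λ.λ.1 0)) (λ.0 1))) (λ.λ.0 1)
  [1] (λ.0 (0 (λ.λ.1))) ((λ.λ.0 1) ((λ.λ.0 1) (λ.λ.1 0)) (λ.0 (λ.λ.0 1)))
  [2] (λ.λ.0 1) ((λ.λ.0 1) (λ.λ.1 0)) (λ.0 (λ.λ.0 1)) ((λ.λ.0 1) ((λ.λ.0 1) (λ.λ.1 0)) (λ.0 (λ.λ.0 1)) (λ.λ.1))
  [3] (λ.0 ((λ.λ.0 1) (λ.λ.1 0))) (λ.0 (λ.λ.0 1)) ((λ.λ.0 1) ((λ.λ.0 1) (λ.λ.1 0)) (λ.0 (λ.λ.0 1)) (λ.λ.1))
  [4] (λ.0 (λ.λ.0 1)) ((λ.λ.0 1) (λ.λ.1 0)) ((λ.λ.0 1) ((λ.λ.0 1) (λ.λ.1 0)) (λ.0 (λ.λ.0 1)) (λ.λ.1))
  [5] (λ.λ.0 1) (λ.λ.1 0) (λ.λ.0 1) ((λ.λ.0 1) ((λ.λ.0 1) (λ.λ.1 0)) (λ.0 (λ.λ.0 1)) (λ.λ.1))
  [6] (λ.0 (λ.λ.1 0)) (λ.λ.0 1) ((λ.λ.0 1) ((λ.λ.0 1) (λ.λ.1 0)) (λ.0 (λ.λ.0 1)) (λ.λ.1))
  [7] (λ.λ.0 1) (λ.λ.1 0) ((λ.λ.0 1) ((λ.λ.0 1) (λ.λ.1 0)) (λ.0 (λ.λ.0 1)) (λ.λ.1))
  [8] (λ.0 (λ.λ.1 0)) ((λ.λ.0 1) ((λ.λ.0 1) (λ.λ.1 0)) (λ.0 (λ.λ.0 1)) (λ.λ.1))
  [9] (λ.λ.0 1) ((λ.λ.0 1) (λ.λ.1 0)) (λ.0 (λ.λ.0 1)) (λ.λ.1) (λ.λ.1 0)
  [10] (λ.0 ((λ.λ.0 1) (λ.λ.1 0))) (λ.0 (λ.λ.0 1)) (λ.λ.1) (λ.λ.1 0)
  [11] (λ.0 (λ.λ.0 1)) ((λ.λ.0 1) (λ.λ.1 0)) (λ.λ.1) (λ.λ.1 0)
  [12] (λ.λ.0 1) (λ.λ.1 0) (λ.λ.0 1) (λ.λ.1) (λ.λ.1 0)
  [13] (λ.0 (λ.λ.1 0)) (λ.λ.0 1) (λ.λ.1) (λ.λ.1 0)
  [14] (λ.λ.0 1) (λ.λ.1 0) (λ.λ.1) (λ.λ.1 0)
  [15] (λ.0 (λ.λ.1 0)) (λ.λ.1) (λ.λ.1 0)
  [16] (λ.λ.1) (λ.λ.1 0) (λ.λ.1 0)
  [17] (λ.λ.λ.1 0) (λ.λ.1 0)
  [18] λ.λ.1 0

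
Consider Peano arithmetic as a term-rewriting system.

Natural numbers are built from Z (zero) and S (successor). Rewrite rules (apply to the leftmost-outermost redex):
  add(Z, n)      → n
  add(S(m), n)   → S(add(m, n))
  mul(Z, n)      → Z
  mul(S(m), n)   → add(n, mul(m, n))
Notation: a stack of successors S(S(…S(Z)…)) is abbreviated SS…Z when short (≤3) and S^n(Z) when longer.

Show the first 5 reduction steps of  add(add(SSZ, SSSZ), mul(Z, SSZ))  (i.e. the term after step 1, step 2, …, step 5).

Answer: after 5 steps: S(S(add(SSSZ, mul(Z, SSZ))))

Derivation:
  start: add(add(SSZ, SSSZ), mul(Z, SSZ))
  [1] add(S(add(SZ, SSSZ)), mul(Z, SSZ))
  [2] S(add(add(SZ, SSSZ), mul(Z, SSZ)))
  [3] S(add(S(add(Z, SSSZ)), mul(Z, SSZ)))
  [4] S(S(add(add(Z, SSSZ), mul(Z, SSZ))))
  [5] S(S(add(SSSZ, mul(Z, SSZ))))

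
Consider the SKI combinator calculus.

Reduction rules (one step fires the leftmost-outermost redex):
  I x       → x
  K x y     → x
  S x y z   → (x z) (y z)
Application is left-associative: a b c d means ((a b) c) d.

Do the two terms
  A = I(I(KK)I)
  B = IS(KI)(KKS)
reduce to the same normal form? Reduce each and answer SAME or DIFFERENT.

Term A:
  start: I(I(KK)I)
  [1] I(KK)I
  [2] KKI
  [3] K

Term B:
  start: IS(KI)(KKS)
  [1] S(KI)(KKS)
  [2] S(KI)K

Answer: DIFFERENT — A ⇓ K, B ⇓ S(KI)K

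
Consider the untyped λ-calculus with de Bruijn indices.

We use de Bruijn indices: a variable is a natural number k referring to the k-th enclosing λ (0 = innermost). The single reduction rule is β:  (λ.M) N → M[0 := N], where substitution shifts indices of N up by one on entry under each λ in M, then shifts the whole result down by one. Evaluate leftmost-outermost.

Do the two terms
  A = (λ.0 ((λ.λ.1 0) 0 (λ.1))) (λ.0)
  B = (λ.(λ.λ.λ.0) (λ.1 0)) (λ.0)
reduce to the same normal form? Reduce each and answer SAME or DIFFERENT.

Answer: SAME — A ⇓ λ.λ.0, B ⇓ λ.λ.0

Working:
Term A:
  start: (λ.0 ((λ.λ.1 0) 0 (λ.1))) (λ.0)
  step 1: (λ.0) ((λ.λ.1 0) (λ.0) (λ.λ.0))
  step 2: (λ.λ.1 0) (λ.0) (λ.λ.0)
  step 3: (λ.(λ.0) 0) (λ.λ.0)
  step 4: (λ.0) (λ.λ.0)
  step 5: λ.λ.0

Term B:
  start: (λ.(λ.λ.λ.0) (λ.1 0)) (λ.0)
  step 1: (λ.λ.λ.0) (λ.(λ.0) 0)
  step 2: λ.λ.0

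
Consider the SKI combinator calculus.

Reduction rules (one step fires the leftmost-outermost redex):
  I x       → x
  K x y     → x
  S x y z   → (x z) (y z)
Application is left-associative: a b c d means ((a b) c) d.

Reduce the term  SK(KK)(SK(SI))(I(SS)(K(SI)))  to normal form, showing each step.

Answer: normal form = SS(K(SI))  (in 5 steps)

Derivation:
  start: SK(KK)(SK(SI))(I(SS)(K(SI)))
  [1] K(SK(SI))(KK(SK(SI)))(I(SS)(K(SI)))
  [2] SK(SI)(I(SS)(K(SI)))
  [3] K(I(SS)(K(SI)))(SI(I(SS)(K(SI))))
  [4] I(SS)(K(SI))
  [5] SS(K(SI))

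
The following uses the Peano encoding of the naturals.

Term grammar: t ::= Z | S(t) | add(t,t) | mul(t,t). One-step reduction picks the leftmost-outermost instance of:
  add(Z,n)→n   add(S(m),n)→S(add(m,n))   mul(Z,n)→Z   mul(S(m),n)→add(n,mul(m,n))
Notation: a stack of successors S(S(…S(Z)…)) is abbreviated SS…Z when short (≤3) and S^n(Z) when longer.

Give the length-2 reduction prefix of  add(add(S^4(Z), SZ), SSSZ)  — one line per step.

Answer: after 2 steps: S(add(add(SSSZ, SZ), SSSZ))

Reduction:
  start: add(add(S^4(Z), SZ), SSSZ)
  →1  add(S(add(SSSZ, SZ)), SSSZ)
  →2  S(add(add(SSSZ, SZ), SSSZ))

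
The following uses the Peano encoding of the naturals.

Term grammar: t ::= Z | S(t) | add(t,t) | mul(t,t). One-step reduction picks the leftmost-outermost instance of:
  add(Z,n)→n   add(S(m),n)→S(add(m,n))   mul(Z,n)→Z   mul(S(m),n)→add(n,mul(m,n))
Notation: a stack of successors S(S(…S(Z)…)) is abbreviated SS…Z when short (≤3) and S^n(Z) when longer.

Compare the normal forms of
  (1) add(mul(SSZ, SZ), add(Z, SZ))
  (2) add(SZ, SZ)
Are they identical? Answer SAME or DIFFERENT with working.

Term A:
  start: add(mul(SSZ, SZ), add(Z, SZ))
  →1  add(add(SZ, mul(SZ, SZ)), add(Z, SZ))
  →2  add(S(add(Z, mul(SZ, SZ))), add(Z, SZ))
  →3  S(add(add(Z, mul(SZ, SZ)), add(Z, SZ)))
  →4  S(add(mul(SZ, SZ), add(Z, SZ)))
  →5  S(add(add(SZ, mul(Z, SZ)), add(Z, SZ)))
  →6  S(add(S(add(Z, mul(Z, SZ))), add(Z, SZ)))
  →7  S(S(add(add(Z, mul(Z, SZ)), add(Z, SZ))))
  →8  S(S(add(mul(Z, SZ), add(Z, SZ))))
  →9  S(S(add(Z, add(Z, SZ))))
  →10  S(S(add(Z, SZ)))
  →11  SSSZ

Term B:
  start: add(SZ, SZ)
  →1  S(add(Z, SZ))
  →2  SSZ

Answer: DIFFERENT — A ⇓ SSSZ, B ⇓ SSZ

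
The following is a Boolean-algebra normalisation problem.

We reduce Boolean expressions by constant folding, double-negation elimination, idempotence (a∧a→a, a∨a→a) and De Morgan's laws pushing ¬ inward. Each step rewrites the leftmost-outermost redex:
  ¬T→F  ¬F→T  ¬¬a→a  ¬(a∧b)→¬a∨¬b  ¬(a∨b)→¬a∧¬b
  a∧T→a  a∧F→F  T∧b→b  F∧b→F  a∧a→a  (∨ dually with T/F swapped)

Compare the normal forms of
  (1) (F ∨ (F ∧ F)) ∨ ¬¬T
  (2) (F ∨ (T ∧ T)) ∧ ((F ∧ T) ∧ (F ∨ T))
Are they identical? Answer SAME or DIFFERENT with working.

Answer: DIFFERENT — A ⇓ T, B ⇓ F

Working:
Term A:
  start: (F ∨ (F ∧ F)) ∨ ¬¬T
  →1  (F ∧ F) ∨ ¬¬T
  →2  F ∨ ¬¬T
  →3  ¬¬T
  →4  T

Term B:
  start: (F ∨ (T ∧ T)) ∧ ((F ∧ T) ∧ (F ∨ T))
  →1  (T ∧ T) ∧ ((F ∧ T) ∧ (F ∨ T))
  →2  T ∧ ((F ∧ T) ∧ (F ∨ T))
  →3  (F ∧ T) ∧ (F ∨ T)
  →4  F ∧ (F ∨ T)
  →5  F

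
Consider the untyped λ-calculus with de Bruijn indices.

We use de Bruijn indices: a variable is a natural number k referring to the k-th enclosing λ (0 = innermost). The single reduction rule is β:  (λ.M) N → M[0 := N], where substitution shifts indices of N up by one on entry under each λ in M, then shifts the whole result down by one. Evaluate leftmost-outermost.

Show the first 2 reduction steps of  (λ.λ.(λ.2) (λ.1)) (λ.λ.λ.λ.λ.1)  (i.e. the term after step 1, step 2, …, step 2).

  start: (λ.λ.(λ.2) (λ.1)) (λ.λ.λ.λ.λ.1)
  step 1: λ.(λ.λ.λ.λ.λ.λ.1) (λ.1)
  step 2: λ.λ.λ.λ.λ.λ.1

Answer: after 2 steps: λ.λ.λ.λ.λ.λ.1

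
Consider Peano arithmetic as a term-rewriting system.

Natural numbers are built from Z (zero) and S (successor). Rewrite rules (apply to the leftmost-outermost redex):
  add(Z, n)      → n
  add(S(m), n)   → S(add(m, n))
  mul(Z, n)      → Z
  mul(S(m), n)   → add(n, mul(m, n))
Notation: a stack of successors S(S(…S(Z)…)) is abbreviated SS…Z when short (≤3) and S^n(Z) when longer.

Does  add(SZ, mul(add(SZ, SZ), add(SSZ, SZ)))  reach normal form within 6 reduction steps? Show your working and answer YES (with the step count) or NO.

  start: add(SZ, mul(add(SZ, SZ), add(SSZ, SZ)))
  step 1: S(add(Z, mul(add(SZ, SZ), add(SSZ, SZ))))
  step 2: S(mul(add(SZ, SZ), add(SSZ, SZ)))
  step 3: S(mul(S(add(Z, SZ)), add(SSZ, SZ)))
  step 4: S(add(add(SSZ, SZ), mul(add(Z, SZ), add(SSZ, SZ))))
  step 5: S(add(S(add(SZ, SZ)), mul(add(Z, SZ), add(SSZ, SZ))))
  step 6: S(S(add(add(SZ, SZ), mul(add(Z, SZ), add(SSZ, SZ)))))

Answer: NO — after 6 steps the term is S(S(add(add(SZ, SZ), mul(add(Z, SZ), add(SSZ, SZ))))), not yet normal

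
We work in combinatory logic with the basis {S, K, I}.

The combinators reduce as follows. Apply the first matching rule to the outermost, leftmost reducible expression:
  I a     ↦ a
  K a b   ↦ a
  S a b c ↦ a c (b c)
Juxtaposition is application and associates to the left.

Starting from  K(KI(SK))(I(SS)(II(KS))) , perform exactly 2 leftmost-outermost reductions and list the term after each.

  start: K(KI(SK))(I(SS)(II(KS)))
  →1  KI(SK)
  →2  I

Answer: after 2 steps: I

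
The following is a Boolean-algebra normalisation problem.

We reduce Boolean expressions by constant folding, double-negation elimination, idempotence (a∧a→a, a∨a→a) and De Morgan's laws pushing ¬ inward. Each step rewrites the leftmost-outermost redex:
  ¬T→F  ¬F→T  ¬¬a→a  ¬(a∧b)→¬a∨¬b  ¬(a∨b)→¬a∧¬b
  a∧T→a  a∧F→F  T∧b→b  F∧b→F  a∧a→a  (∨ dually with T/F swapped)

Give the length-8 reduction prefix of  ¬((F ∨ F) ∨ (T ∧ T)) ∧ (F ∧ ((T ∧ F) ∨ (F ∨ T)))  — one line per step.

Answer: after 8 steps: F ∧ (F ∧ ((T ∧ F) ∨ (F ∨ T)))

Working:
  start: ¬((F ∨ F) ∨ (T ∧ T)) ∧ (F ∧ ((T ∧ F) ∨ (F ∨ T)))
  [1] (¬(F ∨ F) ∧ ¬(T ∧ T)) ∧ (F ∧ ((T ∧ F) ∨ (F ∨ T)))
  [2] ((¬F ∧ ¬F) ∧ ¬(T ∧ T)) ∧ (F ∧ ((T ∧ F) ∨ (F ∨ T)))
  [3] (¬F ∧ ¬(T ∧ T)) ∧ (F ∧ ((T ∧ F) ∨ (F ∨ T)))
  [4] (T ∧ ¬(T ∧ T)) ∧ (F ∧ ((T ∧ F) ∨ (F ∨ T)))
  [5] ¬(T ∧ T) ∧ (F ∧ ((T ∧ F) ∨ (F ∨ T)))
  [6] (¬T ∨ ¬T) ∧ (F ∧ ((T ∧ F) ∨ (F ∨ T)))
  [7] ¬T ∧ (F ∧ ((T ∧ F) ∨ (F ∨ T)))
  [8] F ∧ (F ∧ ((T ∧ F) ∨ (F ∨ T)))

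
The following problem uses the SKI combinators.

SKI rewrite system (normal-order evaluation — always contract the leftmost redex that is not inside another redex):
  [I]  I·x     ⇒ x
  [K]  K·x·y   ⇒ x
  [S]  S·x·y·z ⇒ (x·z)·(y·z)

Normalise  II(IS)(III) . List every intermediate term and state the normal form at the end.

Answer: normal form = SI  (in 5 steps)

Derivation:
  start: II(IS)(III)
  →1  I(IS)(III)
  →2  IS(III)
  →3  S(III)
  →4  S(II)
  →5  SI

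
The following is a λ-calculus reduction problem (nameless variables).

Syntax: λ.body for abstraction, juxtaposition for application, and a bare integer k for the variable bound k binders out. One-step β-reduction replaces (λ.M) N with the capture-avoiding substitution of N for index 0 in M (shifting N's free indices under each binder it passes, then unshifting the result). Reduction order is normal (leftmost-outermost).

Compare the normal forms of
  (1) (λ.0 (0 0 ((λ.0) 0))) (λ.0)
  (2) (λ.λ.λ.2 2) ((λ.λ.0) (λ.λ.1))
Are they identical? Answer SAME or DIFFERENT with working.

Term A:
  start: (λ.0 (0 0 ((λ.0) 0))) (λ.0)
  →1  (λ.0) ((λ.0) (λ.0) ((λ.0) (λ.0)))
  →2  (λ.0) (λ.0) ((λ.0) (λ.0))
  →3  (λ.0) ((λ.0) (λ.0))
  →4  (λ.0) (λ.0)
  →5  λ.0

Term B:
  start: (λ.λ.λ.2 2) ((λ.λ.0) (λ.λ.1))
  →1  λ.λ.(λ.λ.0) (λ.λ.1) ((λ.λ.0) (λ.λ.1))
  →2  λ.λ.(λ.0) ((λ.λ.0) (λ.λ.1))
  →3  λ.λ.(λ.λ.0) (λ.λ.1)
  →4  λ.λ.λ.0

Answer: DIFFERENT — A ⇓ λ.0, B ⇓ λ.λ.λ.0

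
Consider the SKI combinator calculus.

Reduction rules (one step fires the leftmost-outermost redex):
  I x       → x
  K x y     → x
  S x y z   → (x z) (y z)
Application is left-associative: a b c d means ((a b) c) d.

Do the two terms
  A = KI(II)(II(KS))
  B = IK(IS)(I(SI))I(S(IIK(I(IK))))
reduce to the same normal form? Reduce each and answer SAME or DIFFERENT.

Term A:
  start: KI(II)(II(KS))
  →1  I(II(KS))
  →2  II(KS)
  →3  I(KS)
  →4  KS

Term B:
  start: IK(IS)(I(SI))I(S(IIK(I(IK))))
  →1  K(IS)(I(SI))I(S(IIK(I(IK))))
  →2  ISI(S(IIK(I(IK))))
  →3  SI(S(IIK(I(IK))))
  →4  SI(S(IK(I(IK))))
  →5  SI(S(K(I(IK))))
  →6  SI(S(K(IK)))
  →7  SI(S(KK))

Answer: DIFFERENT — A ⇓ KS, B ⇓ SI(S(KK))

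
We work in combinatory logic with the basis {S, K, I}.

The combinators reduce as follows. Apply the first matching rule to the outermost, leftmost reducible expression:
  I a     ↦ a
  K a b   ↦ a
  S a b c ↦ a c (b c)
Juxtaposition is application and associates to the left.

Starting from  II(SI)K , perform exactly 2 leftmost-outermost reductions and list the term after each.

Answer: after 2 steps: SIK

Reduction:
  start: II(SI)K
  →1  I(SI)K
  →2  SIK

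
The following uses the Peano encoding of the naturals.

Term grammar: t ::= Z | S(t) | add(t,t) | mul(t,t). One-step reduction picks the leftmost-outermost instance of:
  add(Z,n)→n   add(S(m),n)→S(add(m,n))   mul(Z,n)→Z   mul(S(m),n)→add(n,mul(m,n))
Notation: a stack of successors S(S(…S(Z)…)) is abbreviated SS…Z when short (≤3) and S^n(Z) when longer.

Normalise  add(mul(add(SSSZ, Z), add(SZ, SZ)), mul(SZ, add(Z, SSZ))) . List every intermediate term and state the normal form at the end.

Answer: normal form = S^8(Z)  (in 36 steps)

Reduction:
  start: add(mul(add(SSSZ, Z), add(SZ, SZ)), mul(SZ, add(Z, SSZ)))
  →1  add(mul(S(add(SSZ, Z)), add(SZ, SZ)), mul(SZ, add(Z, SSZ)))
  →2  add(add(add(SZ, SZ), mul(add(SSZ, Z), add(SZ, SZ))), mul(SZ, add(Z, SSZ)))
  →3  add(add(S(add(Z, SZ)), mul(add(SSZ, Z), add(SZ, SZ))), mul(SZ, add(Z, SSZ)))
  →4  add(S(add(add(Z, SZ), mul(add(SSZ, Z), add(SZ, SZ)))), mul(SZ, add(Z, SSZ)))
  →5  S(add(add(add(Z, SZ), mul(add(SSZ, Z), add(SZ, SZ))), mul(SZ, add(Z, SSZ))))
  →6  S(add(add(SZ, mul(add(SSZ, Z), add(SZ, SZ))), mul(SZ, add(Z, SSZ))))
  →7  S(add(S(add(Z, mul(add(SSZ, Z), add(SZ, SZ)))), mul(SZ, add(Z, SSZ))))
  →8  S(S(add(add(Z, mul(add(SSZ, Z), add(SZ, SZ))), mul(SZ, add(Z, SSZ)))))
  →9  S(S(add(mul(add(SSZ, Z), add(SZ, SZ)), mul(SZ, add(Z, SSZ)))))
  →10  S(S(add(mul(S(add(SZ, Z)), add(SZ, SZ)), mul(SZ, add(Z, SSZ)))))
  →11  S(S(add(add(add(SZ, SZ), mul(add(SZ, Z), add(SZ, SZ))), mul(SZ, add(Z, SSZ)))))
  →12  S(S(add(add(S(add(Z, SZ)), mul(add(SZ, Z), add(SZ, SZ))), mul(SZ, add(Z, SSZ)))))
  →13  S(S(add(S(add(add(Z, SZ), mul(add(SZ, Z), add(SZ, SZ)))), mul(SZ, add(Z, SSZ)))))
  →14  S(S(S(add(add(add(Z, SZ), mul(add(SZ, Z), add(SZ, SZ))), mul(SZ, add(Z, SSZ))))))
  →15  S(S(S(add(add(SZ, mul(add(SZ, Z), add(SZ, SZ))), mul(SZ, add(Z, SSZ))))))
  →16  S(S(S(add(S(add(Z, mul(add(SZ, Z), add(SZ, SZ)))), mul(SZ, add(Z, SSZ))))))
  →17  S(S(S(S(add(add(Z, mul(add(SZ, Z), add(SZ, SZ))), mul(SZ, add(Z, SSZ)))))))
  →18  S(S(S(S(add(mul(add(SZ, Z), add(SZ, SZ)), mul(SZ, add(Z, SSZ)))))))
  →19  S(S(S(S(add(mul(S(add(Z, Z)), add(SZ, SZ)), mul(SZ, add(Z, SSZ)))))))
  →20  S(S(S(S(add(add(add(SZ, SZ), mul(add(Z, Z), add(SZ, SZ))), mul(SZ, add(Z, SSZ)))))))
  →21  S(S(S(S(add(add(S(add(Z, SZ)), mul(add(Z, Z), add(SZ, SZ))), mul(SZ, add(Z, SSZ)))))))
  →22  S(S(S(S(add(S(add(add(Z, SZ), mul(add(Z, Z), add(SZ, SZ)))), mul(SZ, add(Z, SSZ)))))))
  →23  S(S(S(S(S(add(add(add(Z, SZ), mul(add(Z, Z), add(SZ, SZ))), mul(SZ, add(Z, SSZ))))))))
  →24  S(S(S(S(S(add(add(SZ, mul(add(Z, Z), add(SZ, SZ))), mul(SZ, add(Z, SSZ))))))))
  →25  S(S(S(S(S(add(S(add(Z, mul(add(Z, Z), add(SZ, SZ)))), mul(SZ, add(Z, SSZ))))))))
  →26  S(S(S(S(S(S(add(add(Z, mul(add(Z, Z), add(SZ, SZ))), mul(SZ, add(Z, SSZ)))))))))
  →27  S(S(S(S(S(S(add(mul(add(Z, Z), add(SZ, SZ)), mul(SZ, add(Z, SSZ)))))))))
  →28  S(S(S(S(S(S(add(mul(Z, add(SZ, SZ)), mul(SZ, add(Z, SSZ)))))))))
  →29  S(S(S(S(S(S(add(Z, mul(SZ, add(Z, SSZ)))))))))
  →30  S(S(S(S(S(S(mul(SZ, add(Z, SSZ))))))))
  →31  S(S(S(S(S(S(add(add(Z, SSZ), mul(Z, add(Z, SSZ)))))))))
  →32  S(S(S(S(S(S(add(SSZ, mul(Z, add(Z, SSZ)))))))))
  →33  S(S(S(S(S(S(S(add(SZ, mul(Z, add(Z, SSZ))))))))))
  →34  S(S(S(S(S(S(S(S(add(Z, mul(Z, add(Z, SSZ)))))))))))
  →35  S(S(S(S(S(S(S(S(mul(Z, add(Z, SSZ))))))))))
  →36  S^8(Z)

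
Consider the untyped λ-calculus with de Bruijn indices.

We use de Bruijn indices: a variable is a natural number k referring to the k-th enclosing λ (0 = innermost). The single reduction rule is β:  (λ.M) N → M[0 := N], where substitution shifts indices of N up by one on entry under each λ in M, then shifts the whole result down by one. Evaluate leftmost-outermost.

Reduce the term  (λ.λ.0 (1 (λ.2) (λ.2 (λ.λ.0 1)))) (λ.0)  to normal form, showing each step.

  start: (λ.λ.0 (1 (λ.2) (λ.2 (λ.λ.0 1)))) (λ.0)
  step 1: λ.0 ((λ.0) (λ.λ.0) (λ.(λ.0) (λ.λ.0 1)))
  step 2: λ.0 ((λ.λ.0) (λ.(λ.0) (λ.λ.0 1)))
  step 3: λ.0 (λ.0)

Answer: normal form = λ.0 (λ.0)  (in 3 steps)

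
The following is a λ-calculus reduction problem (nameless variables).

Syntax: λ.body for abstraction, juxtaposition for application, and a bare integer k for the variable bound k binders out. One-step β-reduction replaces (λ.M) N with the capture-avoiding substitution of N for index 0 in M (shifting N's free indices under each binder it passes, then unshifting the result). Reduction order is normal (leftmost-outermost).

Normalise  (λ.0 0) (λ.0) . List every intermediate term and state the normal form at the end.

Answer: normal form = λ.0  (in 2 steps)

Derivation:
  start: (λ.0 0) (λ.0)
  [1] (λ.0) (λ.0)
  [2] λ.0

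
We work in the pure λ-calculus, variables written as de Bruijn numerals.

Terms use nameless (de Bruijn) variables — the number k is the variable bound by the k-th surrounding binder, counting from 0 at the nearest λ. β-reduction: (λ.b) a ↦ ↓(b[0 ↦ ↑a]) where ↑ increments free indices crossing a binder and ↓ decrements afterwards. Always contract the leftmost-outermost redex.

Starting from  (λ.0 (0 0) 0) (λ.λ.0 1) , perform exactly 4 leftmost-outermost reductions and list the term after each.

  start: (λ.0 (0 0) 0) (λ.λ.0 1)
  [1] (λ.λ.0 1) ((λ.λ.0 1) (λ.λ.0 1)) (λ.λ.0 1)
  [2] (λ.0 ((λ.λ.0 1) (λ.λ.0 1))) (λ.λ.0 1)
  [3] (λ.λ.0 1) ((λ.λ.0 1) (λ.λ.0 1))
  [4] λ.0 ((λ.λ.0 1) (λ.λ.0 1))

Answer: after 4 steps: λ.0 ((λ.λ.0 1) (λ.λ.0 1))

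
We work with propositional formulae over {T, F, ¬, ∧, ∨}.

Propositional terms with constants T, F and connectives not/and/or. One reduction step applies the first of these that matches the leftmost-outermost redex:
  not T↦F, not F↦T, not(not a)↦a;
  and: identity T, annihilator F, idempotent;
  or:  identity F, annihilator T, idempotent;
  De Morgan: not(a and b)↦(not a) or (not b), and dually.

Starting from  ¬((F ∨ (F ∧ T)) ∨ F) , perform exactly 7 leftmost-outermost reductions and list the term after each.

  start: ¬((F ∨ (F ∧ T)) ∨ F)
  →1  ¬(F ∨ (F ∧ T)) ∧ ¬F
  →2  (¬F ∧ ¬(F ∧ T)) ∧ ¬F
  →3  (T ∧ ¬(F ∧ T)) ∧ ¬F
  →4  ¬(F ∧ T) ∧ ¬F
  →5  (¬F ∨ ¬T) ∧ ¬F
  →6  (T ∨ ¬T) ∧ ¬F
  →7  T ∧ ¬F

Answer: after 7 steps: T ∧ ¬F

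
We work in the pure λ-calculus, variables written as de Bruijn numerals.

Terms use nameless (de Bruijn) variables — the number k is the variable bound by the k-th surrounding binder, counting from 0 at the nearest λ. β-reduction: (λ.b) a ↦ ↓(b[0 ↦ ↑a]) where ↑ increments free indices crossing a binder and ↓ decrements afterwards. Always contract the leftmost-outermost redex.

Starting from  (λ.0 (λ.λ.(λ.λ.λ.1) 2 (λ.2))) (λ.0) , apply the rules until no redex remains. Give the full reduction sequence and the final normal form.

Answer: normal form = λ.λ.λ.λ.3  (in 4 steps)

Reduction:
  start: (λ.0 (λ.λ.(λ.λ.λ.1) 2 (λ.2))) (λ.0)
  step 1: (λ.0) (λ.λ.(λ.λ.λ.1) (λ.0) (λ.2))
  step 2: λ.λ.(λ.λ.λ.1) (λ.0) (λ.2)
  step 3: λ.λ.(λ.λ.1) (λ.2)
  step 4: λ.λ.λ.λ.3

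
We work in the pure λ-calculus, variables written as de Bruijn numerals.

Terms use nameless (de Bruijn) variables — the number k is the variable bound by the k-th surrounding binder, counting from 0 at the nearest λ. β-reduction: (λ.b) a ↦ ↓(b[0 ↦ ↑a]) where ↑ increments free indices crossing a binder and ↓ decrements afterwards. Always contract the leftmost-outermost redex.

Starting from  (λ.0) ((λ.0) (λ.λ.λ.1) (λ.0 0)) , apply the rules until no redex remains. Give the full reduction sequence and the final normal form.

Answer: normal form = λ.λ.1  (in 3 steps)

Reduction:
  start: (λ.0) ((λ.0) (λ.λ.λ.1) (λ.0 0))
  step 1: (λ.0) (λ.λ.λ.1) (λ.0 0)
  step 2: (λ.λ.λ.1) (λ.0 0)
  step 3: λ.λ.1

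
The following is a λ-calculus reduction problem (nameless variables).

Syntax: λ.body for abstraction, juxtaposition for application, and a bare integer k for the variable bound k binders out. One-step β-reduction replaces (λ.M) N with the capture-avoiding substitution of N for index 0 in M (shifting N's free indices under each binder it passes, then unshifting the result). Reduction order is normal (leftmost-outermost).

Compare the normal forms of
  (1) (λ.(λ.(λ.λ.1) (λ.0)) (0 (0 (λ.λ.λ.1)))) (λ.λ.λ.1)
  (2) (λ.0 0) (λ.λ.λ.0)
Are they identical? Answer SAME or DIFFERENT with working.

Term A:
  start: (λ.(λ.(λ.λ.1) (λ.0)) (0 (0 (λ.λ.λ.1)))) (λ.λ.λ.1)
  step 1: (λ.(λ.λ.1) (λ.0)) ((λ.λ.λ.1) ((λ.λ.λ.1) (λ.λ.λ.1)))
  step 2: (λ.λ.1) (λ.0)
  step 3: λ.λ.0

Term B:
  start: (λ.0 0) (λ.λ.λ.0)
  step 1: (λ.λ.λ.0) (λ.λ.λ.0)
  step 2: λ.λ.0

Answer: SAME — A ⇓ λ.λ.0, B ⇓ λ.λ.0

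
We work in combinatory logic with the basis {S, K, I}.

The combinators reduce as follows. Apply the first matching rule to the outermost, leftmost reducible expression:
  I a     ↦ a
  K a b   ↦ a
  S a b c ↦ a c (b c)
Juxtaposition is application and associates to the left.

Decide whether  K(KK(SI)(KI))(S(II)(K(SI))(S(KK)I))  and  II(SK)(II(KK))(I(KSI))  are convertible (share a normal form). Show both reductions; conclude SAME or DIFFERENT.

Term A:
  start: K(KK(SI)(KI))(S(II)(K(SI))(S(KK)I))
  step 1: KK(SI)(KI)
  step 2: K(KI)

Term B:
  start: II(SK)(II(KK))(I(KSI))
  step 1: I(SK)(II(KK))(I(KSI))
  step 2: SK(II(KK))(I(KSI))
  step 3: K(I(KSI))(II(KK)(I(KSI)))
  step 4: I(KSI)
  step 5: KSI
  step 6: S

Answer: DIFFERENT — A ⇓ K(KI), B ⇓ S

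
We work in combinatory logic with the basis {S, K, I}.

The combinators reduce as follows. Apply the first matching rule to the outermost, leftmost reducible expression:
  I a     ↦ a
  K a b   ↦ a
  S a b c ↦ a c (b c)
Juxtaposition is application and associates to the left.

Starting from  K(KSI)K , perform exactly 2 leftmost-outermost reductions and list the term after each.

  start: K(KSI)K
  [1] KSI
  [2] S

Answer: after 2 steps: S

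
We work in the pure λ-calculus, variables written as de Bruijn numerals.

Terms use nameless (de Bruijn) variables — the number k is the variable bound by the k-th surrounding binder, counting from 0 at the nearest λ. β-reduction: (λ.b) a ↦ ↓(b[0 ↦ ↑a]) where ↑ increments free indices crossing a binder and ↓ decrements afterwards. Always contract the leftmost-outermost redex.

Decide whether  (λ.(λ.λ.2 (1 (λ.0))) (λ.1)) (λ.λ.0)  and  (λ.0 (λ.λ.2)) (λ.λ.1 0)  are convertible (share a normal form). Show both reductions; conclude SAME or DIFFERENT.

Answer: DIFFERENT — A ⇓ λ.λ.0, B ⇓ λ.λ.λ.λ.1 0

Derivation:
Term A:
  start: (λ.(λ.λ.2 (1 (λ.0))) (λ.1)) (λ.λ.0)
  →1  (λ.λ.(λ.λ.0) (1 (λ.0))) (λ.λ.λ.0)
  →2  λ.(λ.λ.0) ((λ.λ.λ.0) (λ.0))
  →3  λ.λ.0

Term B:
  start: (λ.0 (λ.λ.2)) (λ.λ.1 0)
  →1  (λ.λ.1 0) (λ.λ.λ.λ.1 0)
  →2  λ.(λ.λ.λ.λ.1 0) 0
  →3  λ.λ.λ.λ.1 0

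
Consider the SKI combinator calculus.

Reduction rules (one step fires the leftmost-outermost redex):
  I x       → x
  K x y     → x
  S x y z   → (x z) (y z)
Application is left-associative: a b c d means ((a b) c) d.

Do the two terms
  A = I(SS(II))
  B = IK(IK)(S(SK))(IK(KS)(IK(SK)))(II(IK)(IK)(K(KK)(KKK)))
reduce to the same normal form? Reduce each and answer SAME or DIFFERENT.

Answer: DIFFERENT — A ⇓ SSI, B ⇓ KS

Working:
Term A:
  start: I(SS(II))
  →1  SS(II)
  →2  SSI

Term B:
  start: IK(IK)(S(SK))(IK(KS)(IK(SK)))(II(IK)(IK)(K(KK)(KKK)))
  →1  K(IK)(S(SK))(IK(KS)(IK(SK)))(II(IK)(IK)(K(KK)(KKK)))
  →2  IK(IK(KS)(IK(SK)))(II(IK)(IK)(K(KK)(KKK)))
  →3  K(IK(KS)(IK(SK)))(II(IK)(IK)(K(KK)(KKK)))
  →4  IK(KS)(IK(SK))
  →5  K(KS)(IK(SK))
  →6  KS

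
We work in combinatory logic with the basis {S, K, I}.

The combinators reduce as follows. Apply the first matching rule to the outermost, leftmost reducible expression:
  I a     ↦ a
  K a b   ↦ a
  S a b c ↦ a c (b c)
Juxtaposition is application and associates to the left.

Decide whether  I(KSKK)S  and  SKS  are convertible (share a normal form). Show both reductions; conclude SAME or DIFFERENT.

Term A:
  start: I(KSKK)S
  [1] KSKKS
  [2] SKS

Term B:
  start: SKS

Answer: SAME — A ⇓ SKS, B ⇓ SKS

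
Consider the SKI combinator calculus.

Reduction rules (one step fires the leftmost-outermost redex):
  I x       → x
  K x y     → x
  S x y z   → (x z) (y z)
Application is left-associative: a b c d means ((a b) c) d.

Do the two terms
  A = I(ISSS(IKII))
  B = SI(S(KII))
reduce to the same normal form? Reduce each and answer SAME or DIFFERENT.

Term A:
  start: I(ISSS(IKII))
  step 1: ISSS(IKII)
  step 2: SSS(IKII)
  step 3: S(IKII)(S(IKII))
  step 4: S(KII)(S(IKII))
  step 5: SI(S(IKII))
  step 6: SI(S(KII))
  step 7: SI(SI)

Term B:
  start: SI(S(KII))
  step 1: SI(SI)

Answer: SAME — A ⇓ SI(SI), B ⇓ SI(SI)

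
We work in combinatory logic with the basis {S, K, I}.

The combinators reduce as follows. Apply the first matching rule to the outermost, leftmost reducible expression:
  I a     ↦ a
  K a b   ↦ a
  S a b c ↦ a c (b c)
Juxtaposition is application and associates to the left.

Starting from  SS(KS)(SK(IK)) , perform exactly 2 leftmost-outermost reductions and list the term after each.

Answer: after 2 steps: S(SKK)(KS(SK(IK)))

Working:
  start: SS(KS)(SK(IK))
  [1] S(SK(IK))(KS(SK(IK)))
  [2] S(SKK)(KS(SK(IK)))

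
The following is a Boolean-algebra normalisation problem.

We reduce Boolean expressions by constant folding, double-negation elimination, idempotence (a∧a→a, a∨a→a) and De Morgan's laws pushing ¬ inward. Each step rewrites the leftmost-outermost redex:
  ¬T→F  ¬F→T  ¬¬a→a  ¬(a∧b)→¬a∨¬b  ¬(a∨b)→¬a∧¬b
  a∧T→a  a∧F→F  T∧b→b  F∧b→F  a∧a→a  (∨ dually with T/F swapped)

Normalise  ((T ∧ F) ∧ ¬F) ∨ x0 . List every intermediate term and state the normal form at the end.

  start: ((T ∧ F) ∧ ¬F) ∨ x0
  →1  (F ∧ ¬F) ∨ x0
  →2  F ∨ x0
  →3  x0

Answer: normal form = x0  (in 3 steps)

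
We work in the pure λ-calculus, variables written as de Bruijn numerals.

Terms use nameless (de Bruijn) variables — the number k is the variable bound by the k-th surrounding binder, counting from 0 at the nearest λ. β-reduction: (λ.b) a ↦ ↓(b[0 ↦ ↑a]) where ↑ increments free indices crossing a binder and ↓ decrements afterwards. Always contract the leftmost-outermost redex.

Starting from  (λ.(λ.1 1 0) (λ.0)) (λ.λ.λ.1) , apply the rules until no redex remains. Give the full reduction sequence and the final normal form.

  start: (λ.(λ.1 1 0) (λ.0)) (λ.λ.λ.1)
  [1] (λ.(λ.λ.λ.1) (λ.λ.λ.1) 0) (λ.0)
  [2] (λ.λ.λ.1) (λ.λ.λ.1) (λ.0)
  [3] (λ.λ.1) (λ.0)
  [4] λ.λ.0

Answer: normal form = λ.λ.0  (in 4 steps)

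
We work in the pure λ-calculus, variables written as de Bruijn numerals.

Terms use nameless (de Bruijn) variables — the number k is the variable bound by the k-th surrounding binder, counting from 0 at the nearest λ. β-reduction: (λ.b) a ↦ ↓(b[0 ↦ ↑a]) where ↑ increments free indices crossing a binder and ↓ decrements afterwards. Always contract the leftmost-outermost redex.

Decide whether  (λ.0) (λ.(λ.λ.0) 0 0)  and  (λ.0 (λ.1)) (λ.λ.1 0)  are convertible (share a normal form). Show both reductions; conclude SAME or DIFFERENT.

Term A:
  start: (λ.0) (λ.(λ.λ.0) 0 0)
  step 1: λ.(λ.λ.0) 0 0
  step 2: λ.(λ.0) 0
  step 3: λ.0

Term B:
  start: (λ.0 (λ.1)) (λ.λ.1 0)
  step 1: (λ.λ.1 0) (λ.λ.λ.1 0)
  step 2: λ.(λ.λ.λ.1 0) 0
  step 3: λ.λ.λ.1 0

Answer: DIFFERENT — A ⇓ λ.0, B ⇓ λ.λ.λ.1 0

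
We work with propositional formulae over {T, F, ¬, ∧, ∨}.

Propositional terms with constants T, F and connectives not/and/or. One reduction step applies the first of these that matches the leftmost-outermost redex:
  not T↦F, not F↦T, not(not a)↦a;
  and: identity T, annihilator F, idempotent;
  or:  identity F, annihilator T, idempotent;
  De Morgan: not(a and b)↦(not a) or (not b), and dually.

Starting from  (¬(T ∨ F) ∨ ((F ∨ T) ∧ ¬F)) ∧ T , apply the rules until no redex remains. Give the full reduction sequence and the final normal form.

  start: (¬(T ∨ F) ∨ ((F ∨ T) ∧ ¬F)) ∧ T
  [1] ¬(T ∨ F) ∨ ((F ∨ T) ∧ ¬F)
  [2] (¬T ∧ ¬F) ∨ ((F ∨ T) ∧ ¬F)
  [3] (F ∧ ¬F) ∨ ((F ∨ T) ∧ ¬F)
  [4] F ∨ ((F ∨ T) ∧ ¬F)
  [5] (F ∨ T) ∧ ¬F
  [6] T ∧ ¬F
  [7] ¬F
  [8] T

Answer: normal form = T  (in 8 steps)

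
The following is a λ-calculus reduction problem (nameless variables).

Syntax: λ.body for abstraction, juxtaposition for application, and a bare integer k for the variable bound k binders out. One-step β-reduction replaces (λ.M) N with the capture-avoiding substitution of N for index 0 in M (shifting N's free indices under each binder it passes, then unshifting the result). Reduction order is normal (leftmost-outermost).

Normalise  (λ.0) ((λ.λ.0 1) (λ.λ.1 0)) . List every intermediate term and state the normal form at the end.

  start: (λ.0) ((λ.λ.0 1) (λ.λ.1 0))
  [1] (λ.λ.0 1) (λ.λ.1 0)
  [2] λ.0 (λ.λ.1 0)

Answer: normal form = λ.0 (λ.λ.1 0)  (in 2 steps)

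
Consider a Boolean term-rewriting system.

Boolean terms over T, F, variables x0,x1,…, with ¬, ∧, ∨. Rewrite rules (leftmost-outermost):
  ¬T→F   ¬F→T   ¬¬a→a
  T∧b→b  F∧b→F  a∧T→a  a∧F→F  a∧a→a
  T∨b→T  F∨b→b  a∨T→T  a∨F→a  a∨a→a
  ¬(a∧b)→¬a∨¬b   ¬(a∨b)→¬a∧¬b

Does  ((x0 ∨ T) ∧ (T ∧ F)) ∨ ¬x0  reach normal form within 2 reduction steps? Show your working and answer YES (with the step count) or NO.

Answer: NO — after 2 steps the term is (T ∧ F) ∨ ¬x0, not yet normal

Working:
  start: ((x0 ∨ T) ∧ (T ∧ F)) ∨ ¬x0
  →1  (T ∧ (T ∧ F)) ∨ ¬x0
  →2  (T ∧ F) ∨ ¬x0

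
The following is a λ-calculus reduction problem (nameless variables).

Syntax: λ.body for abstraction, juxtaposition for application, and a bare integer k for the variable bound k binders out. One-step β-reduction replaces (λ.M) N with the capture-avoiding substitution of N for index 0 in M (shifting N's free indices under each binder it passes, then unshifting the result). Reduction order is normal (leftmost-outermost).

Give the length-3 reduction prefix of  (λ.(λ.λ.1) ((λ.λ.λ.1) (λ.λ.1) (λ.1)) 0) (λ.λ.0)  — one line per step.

Answer: after 3 steps: (λ.λ.λ.1) (λ.λ.1) (λ.λ.λ.0)

Reduction:
  start: (λ.(λ.λ.1) ((λ.λ.λ.1) (λ.λ.1) (λ.1)) 0) (λ.λ.0)
  →1  (λ.λ.1) ((λ.λ.λ.1) (λ.λ.1) (λ.λ.λ.0)) (λ.λ.0)
  →2  (λ.(λ.λ.λ.1) (λ.λ.1) (λ.λ.λ.0)) (λ.λ.0)
  →3  (λ.λ.λ.1) (λ.λ.1) (λ.λ.λ.0)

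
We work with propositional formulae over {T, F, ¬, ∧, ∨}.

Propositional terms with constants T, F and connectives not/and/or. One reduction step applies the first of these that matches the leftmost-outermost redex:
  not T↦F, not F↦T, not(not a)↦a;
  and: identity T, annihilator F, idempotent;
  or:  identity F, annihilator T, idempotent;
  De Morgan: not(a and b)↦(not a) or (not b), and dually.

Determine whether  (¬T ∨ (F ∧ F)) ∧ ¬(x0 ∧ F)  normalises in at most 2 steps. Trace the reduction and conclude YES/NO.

  start: (¬T ∨ (F ∧ F)) ∧ ¬(x0 ∧ F)
  [1] (F ∨ (F ∧ F)) ∧ ¬(x0 ∧ F)
  [2] (F ∧ F) ∧ ¬(x0 ∧ F)

Answer: NO — after 2 steps the term is (F ∧ F) ∧ ¬(x0 ∧ F), not yet normal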